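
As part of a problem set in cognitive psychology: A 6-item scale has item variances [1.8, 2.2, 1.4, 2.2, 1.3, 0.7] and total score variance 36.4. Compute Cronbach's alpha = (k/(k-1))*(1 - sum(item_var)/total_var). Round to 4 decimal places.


alpha = (k/(k-1)) * (1 - sum(s_i^2)/s_total^2)
sum(item variances) = 9.6
k/(k-1) = 6/5 = 1.2
1 - 9.6/36.4 = 1 - 0.263736 = 0.736264
alpha = 1.2 * 0.736264
= 0.8835


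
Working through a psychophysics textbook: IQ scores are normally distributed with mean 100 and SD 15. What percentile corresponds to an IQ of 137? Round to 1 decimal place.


z = (IQ - mean) / SD
z = (137 - 100) / 15 = 2.4667
Percentile = Phi(2.4667) * 100
Phi(2.4667) = 0.993182
= 99.3


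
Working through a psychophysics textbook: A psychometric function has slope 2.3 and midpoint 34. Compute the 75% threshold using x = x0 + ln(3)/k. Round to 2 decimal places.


At P = 0.75: 0.75 = 1/(1 + e^(-k*(x-x0)))
Solving: e^(-k*(x-x0)) = 1/3
x = x0 + ln(3)/k
ln(3) = 1.0986
x = 34 + 1.0986/2.3
= 34 + 0.4777
= 34.48


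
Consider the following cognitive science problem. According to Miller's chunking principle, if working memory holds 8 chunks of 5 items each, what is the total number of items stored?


Total items = chunks * items_per_chunk
= 8 * 5
= 40


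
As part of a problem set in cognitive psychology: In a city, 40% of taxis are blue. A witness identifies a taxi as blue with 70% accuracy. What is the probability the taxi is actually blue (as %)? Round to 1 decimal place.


P(blue | says blue) = P(says blue | blue)*P(blue) / [P(says blue | blue)*P(blue) + P(says blue | not blue)*P(not blue)]
Numerator = 0.7 * 0.4 = 0.28
False identification = 0.3 * 0.6 = 0.18
P = 0.28 / (0.28 + 0.18)
= 0.28 / 0.46
As percentage = 60.9


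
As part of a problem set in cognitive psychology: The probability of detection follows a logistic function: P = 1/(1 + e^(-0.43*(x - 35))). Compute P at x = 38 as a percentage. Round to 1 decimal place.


P(x) = 1/(1 + e^(-0.43*(38 - 35)))
Exponent = -0.43 * 3 = -1.29
e^(-1.29) = 0.275271
P = 1/(1 + 0.275271) = 0.784147
Percentage = 78.4


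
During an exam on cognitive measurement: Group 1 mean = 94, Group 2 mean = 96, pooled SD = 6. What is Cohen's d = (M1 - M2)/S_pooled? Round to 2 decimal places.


Cohen's d = (M1 - M2) / S_pooled
= (94 - 96) / 6
= -2 / 6
= -0.33


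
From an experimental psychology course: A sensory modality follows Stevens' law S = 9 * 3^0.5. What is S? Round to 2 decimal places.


S = 9 * 3^0.5
3^0.5 = 1.7321
S = 9 * 1.7321
= 15.59


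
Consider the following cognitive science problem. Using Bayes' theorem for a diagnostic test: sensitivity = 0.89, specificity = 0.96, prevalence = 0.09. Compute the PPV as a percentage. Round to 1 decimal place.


PPV = (sens * prev) / (sens * prev + (1-spec) * (1-prev))
Numerator = 0.89 * 0.09 = 0.0801
P(positive and no disease) = (1 - spec) * (1 - prev) = (1 - 0.96) * (1 - 0.09) = 0.0364
Denominator = 0.0801 + 0.0364 = 0.1165
PPV = 0.0801 / 0.1165 = 0.687554
As percentage = 68.8


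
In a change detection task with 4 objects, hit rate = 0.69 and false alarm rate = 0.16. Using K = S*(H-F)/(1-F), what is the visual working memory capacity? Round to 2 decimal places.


K = S * (H - F) / (1 - F)
H - F = 0.53
1 - F = 0.84
K = 4 * 0.53 / 0.84
= 2.52


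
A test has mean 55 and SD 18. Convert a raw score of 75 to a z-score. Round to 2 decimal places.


z = (X - mu) / sigma
= (75 - 55) / 18
= 20 / 18
= 1.11


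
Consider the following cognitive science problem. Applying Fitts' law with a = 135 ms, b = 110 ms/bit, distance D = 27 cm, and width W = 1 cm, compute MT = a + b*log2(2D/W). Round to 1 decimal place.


MT = 135 + 110 * log2(2*27/1)
2D/W = 54.0
log2(54.0) = 5.7549
MT = 135 + 110 * 5.7549
= 768.0 ms


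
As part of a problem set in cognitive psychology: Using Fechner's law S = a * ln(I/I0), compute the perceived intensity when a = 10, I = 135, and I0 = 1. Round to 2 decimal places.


S = 10 * ln(135/1)
I/I0 = 135.0
ln(135.0) = 4.9053
S = 10 * 4.9053
= 49.05


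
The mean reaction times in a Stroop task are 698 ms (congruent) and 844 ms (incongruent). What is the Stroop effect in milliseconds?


Stroop effect = RT(incongruent) - RT(congruent)
= 844 - 698
= 146 ms


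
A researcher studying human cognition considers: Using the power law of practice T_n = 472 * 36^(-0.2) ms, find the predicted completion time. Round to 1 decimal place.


T_n = 472 * 36^(-0.2)
36^(-0.2) = 0.488359
T_n = 472 * 0.488359
= 230.5 ms


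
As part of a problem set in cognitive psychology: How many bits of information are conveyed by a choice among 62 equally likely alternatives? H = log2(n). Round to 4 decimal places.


H = log2(n)
H = log2(62)
= 5.9542


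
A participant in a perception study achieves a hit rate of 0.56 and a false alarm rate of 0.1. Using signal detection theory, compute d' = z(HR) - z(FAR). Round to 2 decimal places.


d' = z(HR) - z(FAR)
z(0.56) = 0.151
z(0.1) = -1.2816
d' = 0.151 - -1.2816
= 1.43


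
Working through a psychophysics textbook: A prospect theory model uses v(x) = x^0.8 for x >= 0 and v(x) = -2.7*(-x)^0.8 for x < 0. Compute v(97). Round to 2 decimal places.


Since x = 97 >= 0, use v(x) = x^0.8
97^0.8 = 38.8524
v(97) = 38.85


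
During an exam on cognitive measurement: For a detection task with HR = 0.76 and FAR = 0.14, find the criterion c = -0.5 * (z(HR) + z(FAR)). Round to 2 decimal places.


c = -0.5 * (z(HR) + z(FAR))
z(0.76) = 0.7063
z(0.14) = -1.0803
c = -0.5 * (0.7063 + -1.0803)
= -0.5 * -0.374
= 0.19


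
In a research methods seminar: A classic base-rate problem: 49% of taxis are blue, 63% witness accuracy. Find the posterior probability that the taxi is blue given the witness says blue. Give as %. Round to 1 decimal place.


P(blue | says blue) = P(says blue | blue)*P(blue) / [P(says blue | blue)*P(blue) + P(says blue | not blue)*P(not blue)]
Numerator = 0.63 * 0.49 = 0.3087
False identification = 0.37 * 0.51 = 0.1887
P = 0.3087 / (0.3087 + 0.1887)
= 0.3087 / 0.4974
As percentage = 62.1


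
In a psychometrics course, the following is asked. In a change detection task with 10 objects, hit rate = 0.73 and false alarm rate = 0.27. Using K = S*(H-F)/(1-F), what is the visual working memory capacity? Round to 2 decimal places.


K = S * (H - F) / (1 - F)
H - F = 0.46
1 - F = 0.73
K = 10 * 0.46 / 0.73
= 6.30


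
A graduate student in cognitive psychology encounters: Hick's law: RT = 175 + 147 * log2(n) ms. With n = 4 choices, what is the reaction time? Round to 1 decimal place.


RT = 175 + 147 * log2(4)
log2(4) = 2.0
RT = 175 + 147 * 2.0
= 175 + 294.0
= 469.0 ms


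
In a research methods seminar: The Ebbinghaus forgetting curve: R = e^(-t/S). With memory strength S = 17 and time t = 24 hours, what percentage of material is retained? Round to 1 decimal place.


R = e^(-t/S)
-t/S = -24/17 = -1.411765
R = e^(-1.411765) = 0.243713
Percentage = 0.243713 * 100
= 24.4


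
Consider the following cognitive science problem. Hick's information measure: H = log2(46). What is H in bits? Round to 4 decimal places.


H = log2(n)
H = log2(46)
= 5.5236


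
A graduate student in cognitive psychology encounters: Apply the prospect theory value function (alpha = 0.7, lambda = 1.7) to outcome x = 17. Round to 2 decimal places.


Since x = 17 >= 0, use v(x) = x^0.7
17^0.7 = 7.2663
v(17) = 7.27


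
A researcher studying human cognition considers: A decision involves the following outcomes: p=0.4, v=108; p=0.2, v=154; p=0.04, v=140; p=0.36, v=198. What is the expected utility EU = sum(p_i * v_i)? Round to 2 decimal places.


EU = sum(p_i * v_i)
0.4 * 108 = 43.2
0.2 * 154 = 30.8
0.04 * 140 = 5.6
0.36 * 198 = 71.28
EU = 43.2 + 30.8 + 5.6 + 71.28
= 150.88


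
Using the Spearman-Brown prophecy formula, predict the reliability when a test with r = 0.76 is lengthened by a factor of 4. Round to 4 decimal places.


r_new = n*r / (1 + (n-1)*r)
Numerator = 4 * 0.76 = 3.04
Denominator = 1 + 3 * 0.76 = 3.28
r_new = 3.04 / 3.28
= 0.9268


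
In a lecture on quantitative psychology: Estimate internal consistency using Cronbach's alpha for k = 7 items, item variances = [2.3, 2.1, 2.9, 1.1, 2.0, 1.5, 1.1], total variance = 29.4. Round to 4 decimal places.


alpha = (k/(k-1)) * (1 - sum(s_i^2)/s_total^2)
sum(item variances) = 13.0
k/(k-1) = 7/6 = 1.166667
1 - 13.0/29.4 = 1 - 0.442177 = 0.557823
alpha = 1.166667 * 0.557823
= 0.6508


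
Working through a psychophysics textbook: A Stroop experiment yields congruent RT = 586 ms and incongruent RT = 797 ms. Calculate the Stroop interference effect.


Stroop effect = RT(incongruent) - RT(congruent)
= 797 - 586
= 211 ms


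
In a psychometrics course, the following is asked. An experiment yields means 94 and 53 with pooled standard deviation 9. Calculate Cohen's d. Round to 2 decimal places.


Cohen's d = (M1 - M2) / S_pooled
= (94 - 53) / 9
= 41 / 9
= 4.56


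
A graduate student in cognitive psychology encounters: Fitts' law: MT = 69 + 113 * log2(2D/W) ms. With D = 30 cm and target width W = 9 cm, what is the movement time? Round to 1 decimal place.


MT = 69 + 113 * log2(2*30/9)
2D/W = 6.666667
log2(6.666667) = 2.737
MT = 69 + 113 * 2.737
= 378.3 ms


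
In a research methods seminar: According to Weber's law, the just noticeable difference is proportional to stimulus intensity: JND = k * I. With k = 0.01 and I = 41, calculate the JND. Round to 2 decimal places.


JND = k * I
JND = 0.01 * 41
= 0.41


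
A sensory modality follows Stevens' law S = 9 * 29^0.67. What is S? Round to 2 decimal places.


S = 9 * 29^0.67
29^0.67 = 9.5457
S = 9 * 9.5457
= 85.91


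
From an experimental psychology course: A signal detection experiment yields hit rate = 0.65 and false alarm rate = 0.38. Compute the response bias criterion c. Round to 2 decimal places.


c = -0.5 * (z(HR) + z(FAR))
z(0.65) = 0.3853
z(0.38) = -0.3055
c = -0.5 * (0.3853 + -0.3055)
= -0.5 * 0.0798
= -0.04


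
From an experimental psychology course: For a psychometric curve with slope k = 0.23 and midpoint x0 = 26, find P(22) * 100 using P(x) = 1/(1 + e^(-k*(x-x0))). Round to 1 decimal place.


P(x) = 1/(1 + e^(-0.23*(22 - 26)))
Exponent = -0.23 * -4 = 0.92
e^(0.92) = 2.50929
P = 1/(1 + 2.50929) = 0.284958
Percentage = 28.5


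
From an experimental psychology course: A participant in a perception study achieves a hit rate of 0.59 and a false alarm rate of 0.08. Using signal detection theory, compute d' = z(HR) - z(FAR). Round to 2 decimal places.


d' = z(HR) - z(FAR)
z(0.59) = 0.2275
z(0.08) = -1.4051
d' = 0.2275 - -1.4051
= 1.63


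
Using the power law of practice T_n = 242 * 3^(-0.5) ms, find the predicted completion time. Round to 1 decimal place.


T_n = 242 * 3^(-0.5)
3^(-0.5) = 0.57735
T_n = 242 * 0.57735
= 139.7 ms


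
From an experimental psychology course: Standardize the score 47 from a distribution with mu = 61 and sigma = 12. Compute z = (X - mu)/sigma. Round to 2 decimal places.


z = (X - mu) / sigma
= (47 - 61) / 12
= -14 / 12
= -1.17


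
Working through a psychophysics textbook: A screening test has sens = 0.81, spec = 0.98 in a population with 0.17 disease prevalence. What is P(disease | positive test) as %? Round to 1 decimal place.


PPV = (sens * prev) / (sens * prev + (1-spec) * (1-prev))
Numerator = 0.81 * 0.17 = 0.1377
P(positive and no disease) = (1 - spec) * (1 - prev) = (1 - 0.98) * (1 - 0.17) = 0.0166
Denominator = 0.1377 + 0.0166 = 0.1543
PPV = 0.1377 / 0.1543 = 0.892417
As percentage = 89.2


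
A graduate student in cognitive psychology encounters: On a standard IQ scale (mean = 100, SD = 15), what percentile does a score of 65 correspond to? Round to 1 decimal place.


z = (IQ - mean) / SD
z = (65 - 100) / 15 = -2.3333
Percentile = Phi(-2.3333) * 100
Phi(-2.3333) = 0.009816
= 1.0


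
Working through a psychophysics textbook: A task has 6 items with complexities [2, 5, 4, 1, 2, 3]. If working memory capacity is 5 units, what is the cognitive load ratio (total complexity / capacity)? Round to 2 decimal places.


Total complexity = 2 + 5 + 4 + 1 + 2 + 3 = 17
Load = total / capacity = 17 / 5
= 3.40


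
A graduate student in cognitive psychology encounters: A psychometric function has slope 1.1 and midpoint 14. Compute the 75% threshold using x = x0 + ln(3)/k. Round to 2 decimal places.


At P = 0.75: 0.75 = 1/(1 + e^(-k*(x-x0)))
Solving: e^(-k*(x-x0)) = 1/3
x = x0 + ln(3)/k
ln(3) = 1.0986
x = 14 + 1.0986/1.1
= 14 + 0.9987
= 15.00


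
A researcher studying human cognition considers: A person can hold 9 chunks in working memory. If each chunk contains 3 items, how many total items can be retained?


Total items = chunks * items_per_chunk
= 9 * 3
= 27


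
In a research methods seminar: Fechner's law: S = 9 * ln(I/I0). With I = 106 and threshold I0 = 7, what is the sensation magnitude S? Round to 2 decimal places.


S = 9 * ln(106/7)
I/I0 = 15.142857
ln(15.142857) = 2.7175
S = 9 * 2.7175
= 24.46


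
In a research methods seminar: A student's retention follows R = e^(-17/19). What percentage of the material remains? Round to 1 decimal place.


R = e^(-t/S)
-t/S = -17/19 = -0.894737
R = e^(-0.894737) = 0.408715
Percentage = 0.408715 * 100
= 40.9


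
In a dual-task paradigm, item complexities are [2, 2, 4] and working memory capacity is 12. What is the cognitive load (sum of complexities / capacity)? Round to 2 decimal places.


Total complexity = 2 + 2 + 4 = 8
Load = total / capacity = 8 / 12
= 0.67


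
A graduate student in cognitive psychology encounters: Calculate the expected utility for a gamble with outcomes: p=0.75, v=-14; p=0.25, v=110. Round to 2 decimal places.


EU = sum(p_i * v_i)
0.75 * -14 = -10.5
0.25 * 110 = 27.5
EU = -10.5 + 27.5
= 17.00


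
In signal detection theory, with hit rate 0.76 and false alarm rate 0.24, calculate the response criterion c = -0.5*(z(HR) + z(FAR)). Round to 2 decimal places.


c = -0.5 * (z(HR) + z(FAR))
z(0.76) = 0.7063
z(0.24) = -0.7063
c = -0.5 * (0.7063 + -0.7063)
= -0.5 * 0.0
= 0.00


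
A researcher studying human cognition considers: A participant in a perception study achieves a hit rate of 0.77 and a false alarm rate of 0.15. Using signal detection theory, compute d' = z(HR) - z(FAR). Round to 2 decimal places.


d' = z(HR) - z(FAR)
z(0.77) = 0.7388
z(0.15) = -1.0364
d' = 0.7388 - -1.0364
= 1.78


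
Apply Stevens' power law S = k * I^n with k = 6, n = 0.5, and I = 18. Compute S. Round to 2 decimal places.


S = 6 * 18^0.5
18^0.5 = 4.2426
S = 6 * 4.2426
= 25.46


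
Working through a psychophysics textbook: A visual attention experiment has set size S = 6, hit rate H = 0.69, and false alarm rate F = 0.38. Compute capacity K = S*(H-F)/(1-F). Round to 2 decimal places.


K = S * (H - F) / (1 - F)
H - F = 0.31
1 - F = 0.62
K = 6 * 0.31 / 0.62
= 3.00


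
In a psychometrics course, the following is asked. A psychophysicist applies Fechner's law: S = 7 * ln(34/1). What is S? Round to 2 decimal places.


S = 7 * ln(34/1)
I/I0 = 34.0
ln(34.0) = 3.5264
S = 7 * 3.5264
= 24.68


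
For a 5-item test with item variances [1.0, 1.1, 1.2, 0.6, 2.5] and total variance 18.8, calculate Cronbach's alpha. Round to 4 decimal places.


alpha = (k/(k-1)) * (1 - sum(s_i^2)/s_total^2)
sum(item variances) = 6.4
k/(k-1) = 5/4 = 1.25
1 - 6.4/18.8 = 1 - 0.340426 = 0.659574
alpha = 1.25 * 0.659574
= 0.8245


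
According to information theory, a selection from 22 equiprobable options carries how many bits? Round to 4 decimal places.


H = log2(n)
H = log2(22)
= 4.4594


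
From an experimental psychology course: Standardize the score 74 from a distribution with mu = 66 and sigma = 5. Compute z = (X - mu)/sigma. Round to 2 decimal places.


z = (X - mu) / sigma
= (74 - 66) / 5
= 8 / 5
= 1.60


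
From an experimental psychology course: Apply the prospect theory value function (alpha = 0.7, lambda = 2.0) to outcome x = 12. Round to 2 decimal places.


Since x = 12 >= 0, use v(x) = x^0.7
12^0.7 = 5.6941
v(12) = 5.69


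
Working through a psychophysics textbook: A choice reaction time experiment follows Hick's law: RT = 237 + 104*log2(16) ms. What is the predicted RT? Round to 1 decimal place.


RT = 237 + 104 * log2(16)
log2(16) = 4.0
RT = 237 + 104 * 4.0
= 237 + 416.0
= 653.0 ms


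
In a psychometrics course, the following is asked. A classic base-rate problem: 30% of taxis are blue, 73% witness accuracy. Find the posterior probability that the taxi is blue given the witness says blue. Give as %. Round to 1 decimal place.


P(blue | says blue) = P(says blue | blue)*P(blue) / [P(says blue | blue)*P(blue) + P(says blue | not blue)*P(not blue)]
Numerator = 0.73 * 0.3 = 0.219
False identification = 0.27 * 0.7 = 0.189
P = 0.219 / (0.219 + 0.189)
= 0.219 / 0.408
As percentage = 53.7


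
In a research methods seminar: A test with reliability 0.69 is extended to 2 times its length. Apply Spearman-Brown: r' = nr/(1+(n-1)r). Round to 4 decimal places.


r_new = n*r / (1 + (n-1)*r)
Numerator = 2 * 0.69 = 1.38
Denominator = 1 + 1 * 0.69 = 1.69
r_new = 1.38 / 1.69
= 0.8166


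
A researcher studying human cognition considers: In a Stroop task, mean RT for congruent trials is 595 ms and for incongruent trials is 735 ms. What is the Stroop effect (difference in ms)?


Stroop effect = RT(incongruent) - RT(congruent)
= 735 - 595
= 140 ms


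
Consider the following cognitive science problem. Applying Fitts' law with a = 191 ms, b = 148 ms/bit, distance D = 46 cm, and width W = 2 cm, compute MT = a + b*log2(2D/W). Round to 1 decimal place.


MT = 191 + 148 * log2(2*46/2)
2D/W = 46.0
log2(46.0) = 5.5236
MT = 191 + 148 * 5.5236
= 1008.5 ms


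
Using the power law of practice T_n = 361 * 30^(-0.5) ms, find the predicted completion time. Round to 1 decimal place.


T_n = 361 * 30^(-0.5)
30^(-0.5) = 0.182574
T_n = 361 * 0.182574
= 65.9 ms


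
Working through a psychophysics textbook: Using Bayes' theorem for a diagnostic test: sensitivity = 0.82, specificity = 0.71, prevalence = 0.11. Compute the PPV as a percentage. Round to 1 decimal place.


PPV = (sens * prev) / (sens * prev + (1-spec) * (1-prev))
Numerator = 0.82 * 0.11 = 0.0902
P(positive and no disease) = (1 - spec) * (1 - prev) = (1 - 0.71) * (1 - 0.11) = 0.2581
Denominator = 0.0902 + 0.2581 = 0.3483
PPV = 0.0902 / 0.3483 = 0.258972
As percentage = 25.9


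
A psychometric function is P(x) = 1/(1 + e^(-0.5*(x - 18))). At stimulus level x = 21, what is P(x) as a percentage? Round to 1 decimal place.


P(x) = 1/(1 + e^(-0.5*(21 - 18)))
Exponent = -0.5 * 3 = -1.5
e^(-1.5) = 0.22313
P = 1/(1 + 0.22313) = 0.817575
Percentage = 81.8


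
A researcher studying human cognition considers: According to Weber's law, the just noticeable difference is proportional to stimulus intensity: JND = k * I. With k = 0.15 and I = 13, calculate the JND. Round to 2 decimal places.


JND = k * I
JND = 0.15 * 13
= 1.95


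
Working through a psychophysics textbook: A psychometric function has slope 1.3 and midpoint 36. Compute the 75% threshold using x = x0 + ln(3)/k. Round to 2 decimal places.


At P = 0.75: 0.75 = 1/(1 + e^(-k*(x-x0)))
Solving: e^(-k*(x-x0)) = 1/3
x = x0 + ln(3)/k
ln(3) = 1.0986
x = 36 + 1.0986/1.3
= 36 + 0.8451
= 36.85


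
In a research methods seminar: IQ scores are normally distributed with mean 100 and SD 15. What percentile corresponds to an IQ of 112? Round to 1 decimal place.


z = (IQ - mean) / SD
z = (112 - 100) / 15 = 0.8
Percentile = Phi(0.8) * 100
Phi(0.8) = 0.788145
= 78.8


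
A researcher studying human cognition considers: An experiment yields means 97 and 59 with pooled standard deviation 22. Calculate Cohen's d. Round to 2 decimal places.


Cohen's d = (M1 - M2) / S_pooled
= (97 - 59) / 22
= 38 / 22
= 1.73


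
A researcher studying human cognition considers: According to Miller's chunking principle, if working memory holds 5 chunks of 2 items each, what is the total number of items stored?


Total items = chunks * items_per_chunk
= 5 * 2
= 10


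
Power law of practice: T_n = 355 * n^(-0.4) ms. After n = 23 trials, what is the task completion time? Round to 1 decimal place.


T_n = 355 * 23^(-0.4)
23^(-0.4) = 0.285305
T_n = 355 * 0.285305
= 101.3 ms


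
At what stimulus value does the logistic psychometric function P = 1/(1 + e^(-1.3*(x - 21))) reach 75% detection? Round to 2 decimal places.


At P = 0.75: 0.75 = 1/(1 + e^(-k*(x-x0)))
Solving: e^(-k*(x-x0)) = 1/3
x = x0 + ln(3)/k
ln(3) = 1.0986
x = 21 + 1.0986/1.3
= 21 + 0.8451
= 21.85


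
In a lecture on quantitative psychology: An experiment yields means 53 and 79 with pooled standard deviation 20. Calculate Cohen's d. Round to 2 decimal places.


Cohen's d = (M1 - M2) / S_pooled
= (53 - 79) / 20
= -26 / 20
= -1.30


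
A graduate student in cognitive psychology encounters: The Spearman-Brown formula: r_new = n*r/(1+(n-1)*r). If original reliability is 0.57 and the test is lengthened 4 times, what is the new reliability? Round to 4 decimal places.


r_new = n*r / (1 + (n-1)*r)
Numerator = 4 * 0.57 = 2.28
Denominator = 1 + 3 * 0.57 = 2.71
r_new = 2.28 / 2.71
= 0.8413


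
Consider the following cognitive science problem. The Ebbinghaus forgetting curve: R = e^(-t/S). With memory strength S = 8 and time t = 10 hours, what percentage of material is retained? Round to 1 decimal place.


R = e^(-t/S)
-t/S = -10/8 = -1.25
R = e^(-1.25) = 0.286505
Percentage = 0.286505 * 100
= 28.7


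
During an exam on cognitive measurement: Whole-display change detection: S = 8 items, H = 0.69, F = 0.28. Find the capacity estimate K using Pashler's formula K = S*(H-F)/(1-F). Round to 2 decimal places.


K = S * (H - F) / (1 - F)
H - F = 0.41
1 - F = 0.72
K = 8 * 0.41 / 0.72
= 4.56


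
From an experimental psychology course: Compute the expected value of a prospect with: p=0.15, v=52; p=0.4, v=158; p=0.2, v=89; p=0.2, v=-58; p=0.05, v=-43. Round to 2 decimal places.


EU = sum(p_i * v_i)
0.15 * 52 = 7.8
0.4 * 158 = 63.2
0.2 * 89 = 17.8
0.2 * -58 = -11.6
0.05 * -43 = -2.15
EU = 7.8 + 63.2 + 17.8 + -11.6 + -2.15
= 75.05


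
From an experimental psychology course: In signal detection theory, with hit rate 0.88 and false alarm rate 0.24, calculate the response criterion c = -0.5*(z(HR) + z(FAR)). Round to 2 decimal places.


c = -0.5 * (z(HR) + z(FAR))
z(0.88) = 1.175
z(0.24) = -0.7063
c = -0.5 * (1.175 + -0.7063)
= -0.5 * 0.4687
= -0.23


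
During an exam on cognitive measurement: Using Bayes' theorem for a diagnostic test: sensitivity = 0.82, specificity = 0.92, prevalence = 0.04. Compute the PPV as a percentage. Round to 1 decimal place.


PPV = (sens * prev) / (sens * prev + (1-spec) * (1-prev))
Numerator = 0.82 * 0.04 = 0.0328
P(positive and no disease) = (1 - spec) * (1 - prev) = (1 - 0.92) * (1 - 0.04) = 0.0768
Denominator = 0.0328 + 0.0768 = 0.1096
PPV = 0.0328 / 0.1096 = 0.29927
As percentage = 29.9


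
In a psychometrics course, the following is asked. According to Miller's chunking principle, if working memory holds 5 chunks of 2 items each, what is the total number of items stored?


Total items = chunks * items_per_chunk
= 5 * 2
= 10


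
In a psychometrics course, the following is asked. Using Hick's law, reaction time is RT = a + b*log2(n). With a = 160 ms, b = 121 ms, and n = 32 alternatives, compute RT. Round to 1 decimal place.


RT = 160 + 121 * log2(32)
log2(32) = 5.0
RT = 160 + 121 * 5.0
= 160 + 605.0
= 765.0 ms


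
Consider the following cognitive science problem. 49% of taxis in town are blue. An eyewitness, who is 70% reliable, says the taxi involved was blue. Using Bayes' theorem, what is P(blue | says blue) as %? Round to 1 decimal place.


P(blue | says blue) = P(says blue | blue)*P(blue) / [P(says blue | blue)*P(blue) + P(says blue | not blue)*P(not blue)]
Numerator = 0.7 * 0.49 = 0.343
False identification = 0.3 * 0.51 = 0.153
P = 0.343 / (0.343 + 0.153)
= 0.343 / 0.496
As percentage = 69.2


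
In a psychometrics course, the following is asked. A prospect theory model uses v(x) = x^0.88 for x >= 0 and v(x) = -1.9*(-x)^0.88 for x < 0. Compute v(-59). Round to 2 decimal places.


Since x = -59 < 0, use v(x) = -lambda*(-x)^alpha
(-x) = 59
59^0.88 = 36.1701
v(-59) = -1.9 * 36.1701
= -68.72


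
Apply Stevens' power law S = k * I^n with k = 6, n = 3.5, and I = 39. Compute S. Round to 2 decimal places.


S = 6 * 39^3.5
39^3.5 = 370447.0363
S = 6 * 370447.0363
= 2222682.22


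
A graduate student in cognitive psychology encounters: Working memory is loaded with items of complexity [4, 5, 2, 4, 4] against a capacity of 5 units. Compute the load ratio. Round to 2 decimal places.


Total complexity = 4 + 5 + 2 + 4 + 4 = 19
Load = total / capacity = 19 / 5
= 3.80


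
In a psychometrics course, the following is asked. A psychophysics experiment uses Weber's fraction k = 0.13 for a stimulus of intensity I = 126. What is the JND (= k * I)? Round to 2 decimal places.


JND = k * I
JND = 0.13 * 126
= 16.38


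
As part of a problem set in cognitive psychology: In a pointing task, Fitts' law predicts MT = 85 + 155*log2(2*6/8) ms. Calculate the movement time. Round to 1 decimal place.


MT = 85 + 155 * log2(2*6/8)
2D/W = 1.5
log2(1.5) = 0.585
MT = 85 + 155 * 0.585
= 175.7 ms


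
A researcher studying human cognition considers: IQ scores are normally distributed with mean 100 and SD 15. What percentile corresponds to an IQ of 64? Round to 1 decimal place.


z = (IQ - mean) / SD
z = (64 - 100) / 15 = -2.4
Percentile = Phi(-2.4) * 100
Phi(-2.4) = 0.008198
= 0.8


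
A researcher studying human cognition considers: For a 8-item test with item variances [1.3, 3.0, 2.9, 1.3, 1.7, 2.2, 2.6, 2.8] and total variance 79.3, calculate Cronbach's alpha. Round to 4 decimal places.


alpha = (k/(k-1)) * (1 - sum(s_i^2)/s_total^2)
sum(item variances) = 17.8
k/(k-1) = 8/7 = 1.142857
1 - 17.8/79.3 = 1 - 0.224464 = 0.775536
alpha = 1.142857 * 0.775536
= 0.8863


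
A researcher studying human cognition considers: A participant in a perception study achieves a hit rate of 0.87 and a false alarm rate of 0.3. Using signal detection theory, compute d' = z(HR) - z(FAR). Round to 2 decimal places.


d' = z(HR) - z(FAR)
z(0.87) = 1.1264
z(0.3) = -0.5244
d' = 1.1264 - -0.5244
= 1.65


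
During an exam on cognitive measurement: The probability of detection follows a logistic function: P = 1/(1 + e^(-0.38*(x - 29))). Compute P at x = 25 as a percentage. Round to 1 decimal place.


P(x) = 1/(1 + e^(-0.38*(25 - 29)))
Exponent = -0.38 * -4 = 1.52
e^(1.52) = 4.572225
P = 1/(1 + 4.572225) = 0.179462
Percentage = 17.9


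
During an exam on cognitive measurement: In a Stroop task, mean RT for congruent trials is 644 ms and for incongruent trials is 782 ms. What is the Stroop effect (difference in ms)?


Stroop effect = RT(incongruent) - RT(congruent)
= 782 - 644
= 138 ms


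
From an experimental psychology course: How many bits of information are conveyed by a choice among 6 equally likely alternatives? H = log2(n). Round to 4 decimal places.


H = log2(n)
H = log2(6)
= 2.5850


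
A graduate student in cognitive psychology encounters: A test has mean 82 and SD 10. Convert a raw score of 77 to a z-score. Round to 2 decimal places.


z = (X - mu) / sigma
= (77 - 82) / 10
= -5 / 10
= -0.50


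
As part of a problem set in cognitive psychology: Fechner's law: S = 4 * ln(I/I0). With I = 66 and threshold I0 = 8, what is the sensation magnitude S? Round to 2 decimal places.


S = 4 * ln(66/8)
I/I0 = 8.25
ln(8.25) = 2.1102
S = 4 * 2.1102
= 8.44


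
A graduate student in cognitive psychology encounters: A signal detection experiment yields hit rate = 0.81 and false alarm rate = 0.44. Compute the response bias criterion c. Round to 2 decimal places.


c = -0.5 * (z(HR) + z(FAR))
z(0.81) = 0.8779
z(0.44) = -0.151
c = -0.5 * (0.8779 + -0.151)
= -0.5 * 0.7269
= -0.36


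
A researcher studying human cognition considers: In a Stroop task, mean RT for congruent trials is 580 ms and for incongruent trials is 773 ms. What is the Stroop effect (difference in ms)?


Stroop effect = RT(incongruent) - RT(congruent)
= 773 - 580
= 193 ms


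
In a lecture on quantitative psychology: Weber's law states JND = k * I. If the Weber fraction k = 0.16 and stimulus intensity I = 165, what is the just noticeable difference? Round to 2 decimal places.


JND = k * I
JND = 0.16 * 165
= 26.40


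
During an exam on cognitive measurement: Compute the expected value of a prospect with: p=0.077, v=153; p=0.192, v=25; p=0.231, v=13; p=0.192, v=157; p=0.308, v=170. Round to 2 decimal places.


EU = sum(p_i * v_i)
0.077 * 153 = 11.781
0.192 * 25 = 4.8
0.231 * 13 = 3.003
0.192 * 157 = 30.144
0.308 * 170 = 52.36
EU = 11.781 + 4.8 + 3.003 + 30.144 + 52.36
= 102.09


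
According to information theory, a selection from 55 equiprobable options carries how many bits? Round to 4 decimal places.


H = log2(n)
H = log2(55)
= 5.7814


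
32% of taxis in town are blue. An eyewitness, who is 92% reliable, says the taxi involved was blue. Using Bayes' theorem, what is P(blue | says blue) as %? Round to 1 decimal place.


P(blue | says blue) = P(says blue | blue)*P(blue) / [P(says blue | blue)*P(blue) + P(says blue | not blue)*P(not blue)]
Numerator = 0.92 * 0.32 = 0.2944
False identification = 0.08 * 0.68 = 0.0544
P = 0.2944 / (0.2944 + 0.0544)
= 0.2944 / 0.3488
As percentage = 84.4


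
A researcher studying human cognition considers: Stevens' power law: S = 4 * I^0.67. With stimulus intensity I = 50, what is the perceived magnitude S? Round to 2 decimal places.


S = 4 * 50^0.67
50^0.67 = 13.7502
S = 4 * 13.7502
= 55.00


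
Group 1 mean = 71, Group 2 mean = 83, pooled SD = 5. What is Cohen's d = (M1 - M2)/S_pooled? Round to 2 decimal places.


Cohen's d = (M1 - M2) / S_pooled
= (71 - 83) / 5
= -12 / 5
= -2.40


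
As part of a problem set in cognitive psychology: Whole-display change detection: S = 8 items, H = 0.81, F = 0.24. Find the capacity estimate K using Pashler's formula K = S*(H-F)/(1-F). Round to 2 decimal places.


K = S * (H - F) / (1 - F)
H - F = 0.57
1 - F = 0.76
K = 8 * 0.57 / 0.76
= 6.00


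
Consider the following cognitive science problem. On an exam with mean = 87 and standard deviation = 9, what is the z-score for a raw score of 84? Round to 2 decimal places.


z = (X - mu) / sigma
= (84 - 87) / 9
= -3 / 9
= -0.33


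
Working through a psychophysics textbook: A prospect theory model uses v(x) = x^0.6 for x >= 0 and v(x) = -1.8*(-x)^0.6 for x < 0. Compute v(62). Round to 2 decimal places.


Since x = 62 >= 0, use v(x) = x^0.6
62^0.6 = 11.8969
v(62) = 11.90


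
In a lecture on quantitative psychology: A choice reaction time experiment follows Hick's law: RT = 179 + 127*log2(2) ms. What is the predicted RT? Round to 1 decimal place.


RT = 179 + 127 * log2(2)
log2(2) = 1.0
RT = 179 + 127 * 1.0
= 179 + 127.0
= 306.0 ms


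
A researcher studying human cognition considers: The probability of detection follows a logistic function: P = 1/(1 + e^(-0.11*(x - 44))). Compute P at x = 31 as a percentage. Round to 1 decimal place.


P(x) = 1/(1 + e^(-0.11*(31 - 44)))
Exponent = -0.11 * -13 = 1.43
e^(1.43) = 4.178699
P = 1/(1 + 4.178699) = 0.193099
Percentage = 19.3


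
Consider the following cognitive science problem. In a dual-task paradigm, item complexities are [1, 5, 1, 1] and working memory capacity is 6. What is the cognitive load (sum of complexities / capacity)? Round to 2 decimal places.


Total complexity = 1 + 5 + 1 + 1 = 8
Load = total / capacity = 8 / 6
= 1.33


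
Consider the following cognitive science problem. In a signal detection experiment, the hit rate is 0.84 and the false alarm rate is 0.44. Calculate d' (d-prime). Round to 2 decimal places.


d' = z(HR) - z(FAR)
z(0.84) = 0.9945
z(0.44) = -0.151
d' = 0.9945 - -0.151
= 1.15


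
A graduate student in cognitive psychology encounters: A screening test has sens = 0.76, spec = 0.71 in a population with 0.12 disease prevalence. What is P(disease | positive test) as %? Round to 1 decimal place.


PPV = (sens * prev) / (sens * prev + (1-spec) * (1-prev))
Numerator = 0.76 * 0.12 = 0.0912
P(positive and no disease) = (1 - spec) * (1 - prev) = (1 - 0.71) * (1 - 0.12) = 0.2552
Denominator = 0.0912 + 0.2552 = 0.3464
PPV = 0.0912 / 0.3464 = 0.263279
As percentage = 26.3


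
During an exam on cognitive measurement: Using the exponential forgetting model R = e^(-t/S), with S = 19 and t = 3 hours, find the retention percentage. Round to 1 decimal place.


R = e^(-t/S)
-t/S = -3/19 = -0.157895
R = e^(-0.157895) = 0.853939
Percentage = 0.853939 * 100
= 85.4


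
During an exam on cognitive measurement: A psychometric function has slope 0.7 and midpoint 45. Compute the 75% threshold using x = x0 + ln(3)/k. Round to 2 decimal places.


At P = 0.75: 0.75 = 1/(1 + e^(-k*(x-x0)))
Solving: e^(-k*(x-x0)) = 1/3
x = x0 + ln(3)/k
ln(3) = 1.0986
x = 45 + 1.0986/0.7
= 45 + 1.5694
= 46.57


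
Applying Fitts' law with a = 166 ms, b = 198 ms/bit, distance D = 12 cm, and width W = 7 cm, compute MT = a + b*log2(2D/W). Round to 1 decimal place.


MT = 166 + 198 * log2(2*12/7)
2D/W = 3.428571
log2(3.428571) = 1.7776
MT = 166 + 198 * 1.7776
= 518.0 ms


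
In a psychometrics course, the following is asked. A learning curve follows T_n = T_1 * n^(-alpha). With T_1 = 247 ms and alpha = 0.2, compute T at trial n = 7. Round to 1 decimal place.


T_n = 247 * 7^(-0.2)
7^(-0.2) = 0.677611
T_n = 247 * 0.677611
= 167.4 ms


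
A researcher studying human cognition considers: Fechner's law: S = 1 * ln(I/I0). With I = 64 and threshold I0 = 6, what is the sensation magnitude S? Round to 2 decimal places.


S = 1 * ln(64/6)
I/I0 = 10.666667
ln(10.666667) = 2.3671
S = 1 * 2.3671
= 2.37


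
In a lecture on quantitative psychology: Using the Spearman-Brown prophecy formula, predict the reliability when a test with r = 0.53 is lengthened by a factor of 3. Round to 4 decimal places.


r_new = n*r / (1 + (n-1)*r)
Numerator = 3 * 0.53 = 1.59
Denominator = 1 + 2 * 0.53 = 2.06
r_new = 1.59 / 2.06
= 0.7718


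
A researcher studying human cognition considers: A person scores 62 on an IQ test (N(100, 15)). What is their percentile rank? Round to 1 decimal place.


z = (IQ - mean) / SD
z = (62 - 100) / 15 = -2.5333
Percentile = Phi(-2.5333) * 100
Phi(-2.5333) = 0.00565
= 0.6


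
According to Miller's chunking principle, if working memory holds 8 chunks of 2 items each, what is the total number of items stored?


Total items = chunks * items_per_chunk
= 8 * 2
= 16


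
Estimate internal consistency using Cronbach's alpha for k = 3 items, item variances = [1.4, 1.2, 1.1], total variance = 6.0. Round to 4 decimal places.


alpha = (k/(k-1)) * (1 - sum(s_i^2)/s_total^2)
sum(item variances) = 3.7
k/(k-1) = 3/2 = 1.5
1 - 3.7/6.0 = 1 - 0.616667 = 0.383333
alpha = 1.5 * 0.383333
= 0.5750


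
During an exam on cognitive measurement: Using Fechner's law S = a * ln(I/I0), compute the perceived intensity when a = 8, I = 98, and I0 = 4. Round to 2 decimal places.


S = 8 * ln(98/4)
I/I0 = 24.5
ln(24.5) = 3.1987
S = 8 * 3.1987
= 25.59


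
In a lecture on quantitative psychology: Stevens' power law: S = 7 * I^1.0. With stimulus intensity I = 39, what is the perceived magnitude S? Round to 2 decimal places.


S = 7 * 39^1.0
39^1.0 = 39.0
S = 7 * 39.0
= 273.00


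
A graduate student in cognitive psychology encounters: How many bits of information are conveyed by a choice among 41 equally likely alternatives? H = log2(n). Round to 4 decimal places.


H = log2(n)
H = log2(41)
= 5.3576


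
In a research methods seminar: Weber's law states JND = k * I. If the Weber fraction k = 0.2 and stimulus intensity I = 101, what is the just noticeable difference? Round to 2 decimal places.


JND = k * I
JND = 0.2 * 101
= 20.20


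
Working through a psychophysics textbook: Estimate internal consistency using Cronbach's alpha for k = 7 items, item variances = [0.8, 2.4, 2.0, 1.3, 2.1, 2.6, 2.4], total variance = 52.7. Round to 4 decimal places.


alpha = (k/(k-1)) * (1 - sum(s_i^2)/s_total^2)
sum(item variances) = 13.6
k/(k-1) = 7/6 = 1.166667
1 - 13.6/52.7 = 1 - 0.258065 = 0.741935
alpha = 1.166667 * 0.741935
= 0.8656


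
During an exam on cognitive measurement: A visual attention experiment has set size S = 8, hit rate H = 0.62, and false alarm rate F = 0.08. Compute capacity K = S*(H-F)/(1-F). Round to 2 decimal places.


K = S * (H - F) / (1 - F)
H - F = 0.54
1 - F = 0.92
K = 8 * 0.54 / 0.92
= 4.70


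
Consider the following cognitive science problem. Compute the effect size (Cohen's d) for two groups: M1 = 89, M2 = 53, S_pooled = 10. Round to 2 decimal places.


Cohen's d = (M1 - M2) / S_pooled
= (89 - 53) / 10
= 36 / 10
= 3.60


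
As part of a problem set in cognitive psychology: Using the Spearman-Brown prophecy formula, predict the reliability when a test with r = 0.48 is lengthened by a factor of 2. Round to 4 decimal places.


r_new = n*r / (1 + (n-1)*r)
Numerator = 2 * 0.48 = 0.96
Denominator = 1 + 1 * 0.48 = 1.48
r_new = 0.96 / 1.48
= 0.6486


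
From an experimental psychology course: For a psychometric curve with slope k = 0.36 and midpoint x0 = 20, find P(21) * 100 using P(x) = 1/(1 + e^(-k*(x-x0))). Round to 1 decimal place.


P(x) = 1/(1 + e^(-0.36*(21 - 20)))
Exponent = -0.36 * 1 = -0.36
e^(-0.36) = 0.697676
P = 1/(1 + 0.697676) = 0.589041
Percentage = 58.9


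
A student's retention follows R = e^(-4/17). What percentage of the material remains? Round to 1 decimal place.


R = e^(-t/S)
-t/S = -4/17 = -0.235294
R = e^(-0.235294) = 0.790338
Percentage = 0.790338 * 100
= 79.0


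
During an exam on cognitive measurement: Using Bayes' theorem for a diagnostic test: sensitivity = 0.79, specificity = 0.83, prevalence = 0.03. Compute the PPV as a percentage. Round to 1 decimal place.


PPV = (sens * prev) / (sens * prev + (1-spec) * (1-prev))
Numerator = 0.79 * 0.03 = 0.0237
P(positive and no disease) = (1 - spec) * (1 - prev) = (1 - 0.83) * (1 - 0.03) = 0.1649
Denominator = 0.0237 + 0.1649 = 0.1886
PPV = 0.0237 / 0.1886 = 0.125663
As percentage = 12.6


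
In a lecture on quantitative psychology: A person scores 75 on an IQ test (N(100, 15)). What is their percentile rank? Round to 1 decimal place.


z = (IQ - mean) / SD
z = (75 - 100) / 15 = -1.6667
Percentile = Phi(-1.6667) * 100
Phi(-1.6667) = 0.047787
= 4.8


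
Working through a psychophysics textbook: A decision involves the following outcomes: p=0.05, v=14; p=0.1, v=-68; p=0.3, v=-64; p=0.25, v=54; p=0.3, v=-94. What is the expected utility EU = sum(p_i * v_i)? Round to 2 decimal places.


EU = sum(p_i * v_i)
0.05 * 14 = 0.7
0.1 * -68 = -6.8
0.3 * -64 = -19.2
0.25 * 54 = 13.5
0.3 * -94 = -28.2
EU = 0.7 + -6.8 + -19.2 + 13.5 + -28.2
= -40.00


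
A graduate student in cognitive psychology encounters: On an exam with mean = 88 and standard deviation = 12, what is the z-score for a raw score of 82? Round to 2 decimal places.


z = (X - mu) / sigma
= (82 - 88) / 12
= -6 / 12
= -0.50


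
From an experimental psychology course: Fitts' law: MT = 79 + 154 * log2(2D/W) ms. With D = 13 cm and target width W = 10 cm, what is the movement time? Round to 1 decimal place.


MT = 79 + 154 * log2(2*13/10)
2D/W = 2.6
log2(2.6) = 1.3785
MT = 79 + 154 * 1.3785
= 291.3 ms


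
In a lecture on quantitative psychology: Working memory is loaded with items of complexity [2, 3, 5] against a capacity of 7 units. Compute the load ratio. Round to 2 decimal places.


Total complexity = 2 + 3 + 5 = 10
Load = total / capacity = 10 / 7
= 1.43


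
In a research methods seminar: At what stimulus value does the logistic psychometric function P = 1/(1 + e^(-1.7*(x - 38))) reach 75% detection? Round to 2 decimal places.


At P = 0.75: 0.75 = 1/(1 + e^(-k*(x-x0)))
Solving: e^(-k*(x-x0)) = 1/3
x = x0 + ln(3)/k
ln(3) = 1.0986
x = 38 + 1.0986/1.7
= 38 + 0.6462
= 38.65
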